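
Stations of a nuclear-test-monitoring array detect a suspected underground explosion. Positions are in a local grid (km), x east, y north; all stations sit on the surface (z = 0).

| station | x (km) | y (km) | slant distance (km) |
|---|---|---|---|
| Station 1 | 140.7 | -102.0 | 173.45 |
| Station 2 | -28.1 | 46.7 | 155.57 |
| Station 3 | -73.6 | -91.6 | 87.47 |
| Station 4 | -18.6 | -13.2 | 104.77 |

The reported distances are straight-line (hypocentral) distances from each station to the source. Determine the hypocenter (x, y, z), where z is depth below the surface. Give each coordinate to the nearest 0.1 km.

(-18.6, -92.9, 68.0)

Each station gives a sphere (x−x_i)² + (y−y_i)² + z² = d_i² (stations at z=0).
Subtracting the Station 1 sphere from Station 2 and Station 3: z² cancels, leaving linear equations in x and y:
-337.6 x + 297.4 y = -21347.11
-428.6 x + 20.8 y = 6040.93
Solving: x ≈ -18.603, y ≈ -92.897 km (keep extra digits for the depth step; rounded: -18.6, -92.9).
Then from the Station 1 sphere: z² = 173.45² − (x − 140.7)² − (y + 102.0)² with x = -18.603, y = -92.897, so z ≈ 68.004 ≈ 68.0 km.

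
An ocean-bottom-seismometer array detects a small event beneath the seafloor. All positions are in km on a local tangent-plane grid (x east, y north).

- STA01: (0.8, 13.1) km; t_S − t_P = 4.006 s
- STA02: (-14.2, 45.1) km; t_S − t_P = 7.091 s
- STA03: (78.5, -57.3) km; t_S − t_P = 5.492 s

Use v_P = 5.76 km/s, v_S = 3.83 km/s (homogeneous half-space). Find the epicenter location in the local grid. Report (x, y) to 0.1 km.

Distance from S−P lag: d = Δt · v_P v_S / (v_P − v_S) = Δt · (5.76·3.83)/(5.76−3.83) ≈ 11.4305·Δt.
So d_STA01 = 45.79, d_STA02 = 81.05, d_STA03 = 62.78 km.
Circle about each station: (x − 0.8)² + (y − 13.1)² = 45.79²; (x + 14.2)² + (y − 45.1)² = 81.05²; (x − 78.5)² + (y + 57.3)² = 62.78².
Subtracting pairs of circle equations eliminates x²+y² and gives linear equations (the radical axes):
-30.0 x + 64.0 y = -2408.98
155.4 x − 140.8 y = 7428.69
Solving the 2×2 system: x ≈ 23.8, y ≈ -26.5 km.

23.8 km east, -26.5 km north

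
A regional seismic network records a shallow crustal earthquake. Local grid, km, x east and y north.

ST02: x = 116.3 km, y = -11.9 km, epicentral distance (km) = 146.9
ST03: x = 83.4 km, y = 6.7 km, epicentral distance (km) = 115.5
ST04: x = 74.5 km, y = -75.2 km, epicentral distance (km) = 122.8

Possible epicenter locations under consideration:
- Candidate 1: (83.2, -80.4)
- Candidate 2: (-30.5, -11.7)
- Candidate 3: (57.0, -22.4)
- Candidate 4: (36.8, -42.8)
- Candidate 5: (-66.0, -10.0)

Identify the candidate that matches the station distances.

Candidate 2

For each candidate, compare |candidate − station| to the reported distance:
Candidate 1: residuals ST02 70.8, ST03 28.4, ST04 112.7 → max 112.7 km
Candidate 2: residuals ST02 0.1, ST03 0.1, ST04 0.1 → max 0.1 km
Candidate 3: residuals ST02 86.7, ST03 76.2, ST04 67.2 → max 86.7 km
Candidate 4: residuals ST02 61.6, ST03 47.5, ST04 73.1 → max 73.1 km
Candidate 5: residuals ST02 35.4, ST03 34.8, ST04 32.1 → max 35.4 km
Only Candidate 2 has all residuals ≈ 0.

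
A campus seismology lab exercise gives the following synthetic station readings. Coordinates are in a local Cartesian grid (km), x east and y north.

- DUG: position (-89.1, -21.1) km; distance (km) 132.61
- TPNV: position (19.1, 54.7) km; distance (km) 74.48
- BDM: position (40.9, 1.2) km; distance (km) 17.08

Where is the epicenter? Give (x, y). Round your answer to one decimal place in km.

43.4 km east, -15.7 km north

Circle about each station: (x + 89.1)² + (y + 21.1)² = 132.61²; (x − 19.1)² + (y − 54.7)² = 74.48²; (x − 40.9)² + (y − 1.2)² = 17.08².
Subtracting pairs of circle equations eliminates x²+y² and gives linear equations (the radical axes):
216.4 x + 151.6 y = 7011.02
260.0 x + 44.6 y = 10583.92
Solving the 2×2 system: x ≈ 43.4, y ≈ -15.7 km.
Check against DUG (with the unrounded x, y): √((x + 89.1)²+(y + 21.1)²) = 132.61 ≈ 132.61 km. ✓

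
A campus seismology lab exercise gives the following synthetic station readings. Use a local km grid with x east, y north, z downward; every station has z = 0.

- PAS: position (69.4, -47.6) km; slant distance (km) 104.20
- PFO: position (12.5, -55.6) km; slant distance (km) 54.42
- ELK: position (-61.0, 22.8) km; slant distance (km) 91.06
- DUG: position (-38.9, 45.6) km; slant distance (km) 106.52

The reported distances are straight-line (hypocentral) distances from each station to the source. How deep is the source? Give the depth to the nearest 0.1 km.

depth ≈ 36.2 km

Each station gives a sphere (x−x_i)² + (y−y_i)² + z² = d_i² (stations at z=0).
Subtracting the PAS sphere from PFO and ELK: z² cancels, leaving linear equations in x and y:
-113.8 x − 16.0 y = 4061.59
-260.8 x + 140.8 y = -275.56
Solving: x ≈ -28.098, y ≈ -54.002 km (keep extra digits for the depth step; rounded: -28.1, -54.0).
Then from the PAS sphere: z² = 104.20² − (x − 69.4)² − (y + 47.6)² with x = -28.098, y = -54.002, so z ≈ 36.205 ≈ 36.2 km.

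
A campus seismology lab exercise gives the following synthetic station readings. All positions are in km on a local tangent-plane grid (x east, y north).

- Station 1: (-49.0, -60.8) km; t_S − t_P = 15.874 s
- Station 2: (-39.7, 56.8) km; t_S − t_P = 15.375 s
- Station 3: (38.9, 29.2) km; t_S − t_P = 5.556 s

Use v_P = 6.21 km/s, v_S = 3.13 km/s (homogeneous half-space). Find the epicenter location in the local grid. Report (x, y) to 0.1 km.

Distance from S−P lag: d = Δt · v_P v_S / (v_P − v_S) = Δt · (6.21·3.13)/(6.21−3.13) ≈ 6.3108·Δt.
So d_Station 1 = 100.18, d_Station 2 = 97.03, d_Station 3 = 35.06 km.
Circle about each station: (x + 49.0)² + (y + 60.8)² = 100.18²; (x + 39.7)² + (y − 56.8)² = 97.03²; (x − 38.9)² + (y − 29.2)² = 35.06².
Subtracting the Station 1 equation from the Station 2 and Station 3 equations removes the quadratic terms:
18.6 x + 235.2 y = -674.10
175.8 x + 180.0 y = 5075.04
Solving the 2×2 system: x ≈ 34.6, y ≈ -5.6 km.
Check against Station 1 (with the unrounded x, y): √((x + 49.0)²+(y + 60.8)²) = 100.18 ≈ 100.18 km. ✓

(34.6, -5.6)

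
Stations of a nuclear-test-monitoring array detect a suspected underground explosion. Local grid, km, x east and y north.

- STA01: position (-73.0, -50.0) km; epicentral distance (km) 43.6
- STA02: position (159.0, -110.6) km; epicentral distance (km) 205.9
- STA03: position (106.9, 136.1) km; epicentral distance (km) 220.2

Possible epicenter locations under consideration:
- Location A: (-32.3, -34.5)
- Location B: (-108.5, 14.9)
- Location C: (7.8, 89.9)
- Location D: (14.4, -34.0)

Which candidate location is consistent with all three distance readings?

Location A

For each candidate, compare |candidate − station| to the reported distance:
Location A: residuals STA01 0.0, STA02 0.0, STA03 0.0 → max 0.0 km
Location B: residuals STA01 30.4, STA02 89.6, STA03 27.0 → max 89.6 km
Location C: residuals STA01 118.0, STA02 45.2, STA03 110.9 → max 118.0 km
Location D: residuals STA01 45.3, STA02 42.3, STA03 26.6 → max 45.3 km
Only Location A has all residuals ≈ 0.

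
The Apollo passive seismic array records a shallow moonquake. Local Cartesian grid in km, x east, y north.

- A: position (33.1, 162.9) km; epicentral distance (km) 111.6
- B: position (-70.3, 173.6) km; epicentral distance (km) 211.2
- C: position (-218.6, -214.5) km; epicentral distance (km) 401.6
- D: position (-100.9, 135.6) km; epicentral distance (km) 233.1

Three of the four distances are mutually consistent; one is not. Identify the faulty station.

Solve using three stations at a time. Using A, B, D (subtract circle equations pairwise → linear system) gives (x, y) ≈ (130.7, 108.5).
Distances from that point to each station vs reported:
  A: calculated 111.7 vs reported 111.6 → residual 0.1 km
  B: calculated 211.3 vs reported 211.2 → residual 0.1 km
  C: calculated 475.7 vs reported 401.6 → residual 74.1 km
  D: calculated 233.2 vs reported 233.1 → residual 0.1 km
A, B, D are mutually consistent (residuals ≈ 0); C is off by 74.1 km.

C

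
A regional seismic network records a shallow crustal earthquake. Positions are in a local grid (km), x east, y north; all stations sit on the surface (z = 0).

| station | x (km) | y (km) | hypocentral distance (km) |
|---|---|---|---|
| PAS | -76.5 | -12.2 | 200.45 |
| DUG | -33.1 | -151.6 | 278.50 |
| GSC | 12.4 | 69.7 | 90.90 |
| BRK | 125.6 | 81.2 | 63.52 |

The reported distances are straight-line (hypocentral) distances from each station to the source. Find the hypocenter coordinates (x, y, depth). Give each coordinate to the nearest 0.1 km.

x ≈ 85.6 km, y ≈ 95.9 km, depth ≈ 47.1 km

Each station gives a sphere (x−x_i)² + (y−y_i)² + z² = d_i² (stations at z=0).
Subtracting the PAS sphere from DUG and GSC: z² cancels, leaving linear equations in x and y:
86.8 x − 278.8 y = -19304.97
177.8 x + 163.8 y = 30928.15
Solving: x ≈ 85.605, y ≈ 95.895 km (keep extra digits for the depth step; rounded: 85.6, 95.9).
Then from the PAS sphere: z² = 200.45² − (x + 76.5)² − (y + 12.2)² with x = 85.605, y = 95.895, so z ≈ 47.092 ≈ 47.1 km.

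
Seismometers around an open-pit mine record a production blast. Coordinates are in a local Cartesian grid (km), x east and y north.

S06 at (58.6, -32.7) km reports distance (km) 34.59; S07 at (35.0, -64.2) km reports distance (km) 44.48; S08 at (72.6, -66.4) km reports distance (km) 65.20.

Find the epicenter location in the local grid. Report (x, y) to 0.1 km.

x ≈ 26.2 km, y ≈ -20.6 km

Circle about each station: (x − 58.6)² + (y + 32.7)² = 34.59²; (x − 35.0)² + (y + 64.2)² = 44.48²; (x − 72.6)² + (y + 66.4)² = 65.20².
Subtracting pairs of circle equations eliminates x²+y² and gives linear equations (the radical axes):
-47.2 x − 63.0 y = 61.39
28.0 x − 67.4 y = 2121.90
Solving the 2×2 system: x ≈ 26.2, y ≈ -20.6 km.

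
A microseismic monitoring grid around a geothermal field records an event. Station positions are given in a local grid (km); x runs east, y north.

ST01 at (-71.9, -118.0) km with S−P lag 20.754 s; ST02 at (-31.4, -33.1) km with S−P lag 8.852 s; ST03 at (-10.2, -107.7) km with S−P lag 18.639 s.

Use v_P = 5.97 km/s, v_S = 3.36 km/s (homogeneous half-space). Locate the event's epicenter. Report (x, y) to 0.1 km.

Distance from S−P lag: d = Δt · v_P v_S / (v_P − v_S) = Δt · (5.97·3.36)/(5.97−3.36) ≈ 7.6855·Δt.
So d_ST01 = 159.51, d_ST02 = 68.03, d_ST03 = 143.25 km.
Circle about each station: (x + 71.9)² + (y + 118.0)² = 159.51²; (x + 31.4)² + (y + 33.1)² = 68.03²; (x + 10.2)² + (y + 107.7)² = 143.25².
Subtracting the ST01 equation from the ST02 and ST03 equations removes the quadratic terms:
81.0 x + 169.8 y = 3803.32
123.4 x + 20.6 y = -2467.40
Solving the 2×2 system: x ≈ -25.8, y ≈ 34.7 km.
Check against ST01 (with the unrounded x, y): √((x + 71.9)²+(y + 118.0)²) = 159.51 ≈ 159.51 km. ✓

(-25.8, 34.7)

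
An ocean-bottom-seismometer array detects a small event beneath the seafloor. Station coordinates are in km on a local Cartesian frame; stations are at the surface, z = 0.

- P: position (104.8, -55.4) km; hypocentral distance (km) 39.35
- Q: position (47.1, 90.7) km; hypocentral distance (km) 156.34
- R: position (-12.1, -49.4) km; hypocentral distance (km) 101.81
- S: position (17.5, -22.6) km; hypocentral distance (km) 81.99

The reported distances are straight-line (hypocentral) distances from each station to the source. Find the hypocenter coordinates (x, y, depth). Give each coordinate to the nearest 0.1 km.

(83.8, -57.6, 33.2)

Each station gives a sphere (x−x_i)² + (y−y_i)² + z² = d_i² (stations at z=0).
Subtracting the P sphere from Q and R: z² cancels, leaving linear equations in x and y:
-115.4 x + 292.2 y = -26501.07
-233.8 x + 12.0 y = -20282.28
Solving: x ≈ 83.794, y ≈ -57.602 km (keep extra digits for the depth step; rounded: 83.8, -57.6).
Then from the P sphere: z² = 39.35² − (x − 104.8)² − (y + 55.4)² with x = 83.794, y = -57.602, so z ≈ 33.201 ≈ 33.2 km.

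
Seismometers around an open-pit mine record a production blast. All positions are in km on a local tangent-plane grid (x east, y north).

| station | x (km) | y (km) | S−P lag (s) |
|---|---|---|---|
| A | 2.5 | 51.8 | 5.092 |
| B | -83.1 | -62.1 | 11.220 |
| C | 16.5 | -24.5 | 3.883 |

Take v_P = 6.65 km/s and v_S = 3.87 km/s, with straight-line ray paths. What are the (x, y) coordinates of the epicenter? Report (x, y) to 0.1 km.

Distance from S−P lag: d = Δt · v_P v_S / (v_P − v_S) = Δt · (6.65·3.87)/(6.65−3.87) ≈ 9.2574·Δt.
So d_A = 47.14, d_B = 103.87, d_C = 35.95 km.
Circle about each station: (x − 2.5)² + (y − 51.8)² = 47.14²; (x + 83.1)² + (y + 62.1)² = 103.87²; (x − 16.5)² + (y + 24.5)² = 35.95².
Subtracting the A equation from the B and C equations removes the quadratic terms:
-171.2 x − 227.8 y = -494.27
28.0 x − 152.6 y = -887.21
Solving the 2×2 system: x ≈ -3.9, y ≈ 5.1 km.

(-3.9, 5.1)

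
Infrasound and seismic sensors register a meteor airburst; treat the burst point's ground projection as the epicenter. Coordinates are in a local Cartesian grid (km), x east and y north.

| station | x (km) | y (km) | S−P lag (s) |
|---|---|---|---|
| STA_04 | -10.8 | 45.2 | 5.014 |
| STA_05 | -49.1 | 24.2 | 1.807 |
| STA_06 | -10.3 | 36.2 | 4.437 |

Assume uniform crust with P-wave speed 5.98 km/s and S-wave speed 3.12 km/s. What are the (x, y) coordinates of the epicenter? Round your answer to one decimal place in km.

x ≈ -37.5 km, y ≈ 26.3 km

Distance from S−P lag: d = Δt · v_P v_S / (v_P − v_S) = Δt · (5.98·3.12)/(5.98−3.12) ≈ 6.5236·Δt.
So d_STA_04 = 32.71, d_STA_05 = 11.79, d_STA_06 = 28.95 km.
Circle about each station: (x + 10.8)² + (y − 45.2)² = 32.71²; (x + 49.1)² + (y − 24.2)² = 11.79²; (x + 10.3)² + (y − 36.2)² = 28.95².
Subtracting pairs of circle equations eliminates x²+y² and gives linear equations (the radical axes):
-76.6 x − 42.0 y = 1767.71
1.0 x − 18.0 y = -511.31
Solving the 2×2 system: x ≈ -37.5, y ≈ 26.3 km.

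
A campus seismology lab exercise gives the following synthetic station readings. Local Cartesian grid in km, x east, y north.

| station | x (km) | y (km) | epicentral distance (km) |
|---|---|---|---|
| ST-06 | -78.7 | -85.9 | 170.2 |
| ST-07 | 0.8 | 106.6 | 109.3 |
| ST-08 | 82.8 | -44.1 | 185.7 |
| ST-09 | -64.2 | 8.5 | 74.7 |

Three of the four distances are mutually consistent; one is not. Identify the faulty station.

Solve using three stations at a time. Using ST-06, ST-08, ST-09 (subtract circle equations pairwise → linear system) gives (x, y) ≈ (-53.2, 82.4).
Distances from that point to each station vs reported:
  ST-06: calculated 170.2 vs reported 170.2 → residual 0.0 km
  ST-07: calculated 59.2 vs reported 109.3 → residual 50.1 km
  ST-08: calculated 185.7 vs reported 185.7 → residual 0.0 km
  ST-09: calculated 74.7 vs reported 74.7 → residual 0.0 km
ST-06, ST-08, ST-09 are mutually consistent (residuals ≈ 0); ST-07 is off by 50.1 km.

ST-07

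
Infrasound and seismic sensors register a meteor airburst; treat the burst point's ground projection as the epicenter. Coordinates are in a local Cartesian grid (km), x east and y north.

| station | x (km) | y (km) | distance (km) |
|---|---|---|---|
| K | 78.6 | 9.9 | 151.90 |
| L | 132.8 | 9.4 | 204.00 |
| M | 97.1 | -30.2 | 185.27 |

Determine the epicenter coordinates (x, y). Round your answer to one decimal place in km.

x ≈ -64.9 km, y ≈ 59.7 km

Circle about each station: (x − 78.6)² + (y − 9.9)² = 151.90²; (x − 132.8)² + (y − 9.4)² = 204.00²; (x − 97.1)² + (y + 30.2)² = 185.27².
Subtracting pairs of circle equations eliminates x²+y² and gives linear equations (the radical axes):
108.4 x − 1.0 y = -7094.16
37.0 x − 80.2 y = -7186.88
Solving the 2×2 system: x ≈ -64.9, y ≈ 59.7 km.
Check against K (with the unrounded x, y): √((x − 78.6)²+(y − 9.9)²) = 151.88 ≈ 151.90 km. ✓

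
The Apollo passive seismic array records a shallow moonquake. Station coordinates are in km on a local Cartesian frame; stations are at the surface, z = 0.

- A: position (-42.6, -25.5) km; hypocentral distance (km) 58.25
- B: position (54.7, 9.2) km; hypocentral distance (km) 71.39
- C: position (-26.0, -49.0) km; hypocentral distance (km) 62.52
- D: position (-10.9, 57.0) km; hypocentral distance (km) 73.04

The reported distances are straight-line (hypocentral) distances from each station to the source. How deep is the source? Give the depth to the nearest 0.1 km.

z ≈ 38.3 km

Each station gives a sphere (x−x_i)² + (y−y_i)² + z² = d_i² (stations at z=0).
Subtracting the A sphere from B and C: z² cancels, leaving linear equations in x and y:
194.6 x + 69.4 y = -1091.75
33.2 x − 47.0 y = 96.30
Solving: x ≈ -3.898, y ≈ -4.802 km (keep extra digits for the depth step; rounded: -3.9, -4.8).
Then from the A sphere: z² = 58.25² − (x + 42.6)² − (y + 25.5)² with x = -3.898, y = -4.802, so z ≈ 38.299 ≈ 38.3 km.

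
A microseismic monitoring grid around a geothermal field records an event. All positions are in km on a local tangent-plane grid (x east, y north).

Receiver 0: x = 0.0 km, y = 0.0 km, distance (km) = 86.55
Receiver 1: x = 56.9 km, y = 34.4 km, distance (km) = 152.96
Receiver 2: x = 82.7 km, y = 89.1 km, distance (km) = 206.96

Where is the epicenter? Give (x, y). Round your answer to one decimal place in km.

-71.0 km east, -49.5 km north

Circle about each station: x² + y² = 86.55²; (x − 56.9)² + (y − 34.4)² = 152.96²; (x − 82.7)² + (y − 89.1)² = 206.96².
Subtracting the Receiver 0 equation from the Receiver 1 and Receiver 2 equations removes the quadratic terms:
113.8 x + 68.8 y = -11484.89
165.4 x + 178.2 y = -20563.44
Solving the 2×2 system: x ≈ -71.0, y ≈ -49.5 km.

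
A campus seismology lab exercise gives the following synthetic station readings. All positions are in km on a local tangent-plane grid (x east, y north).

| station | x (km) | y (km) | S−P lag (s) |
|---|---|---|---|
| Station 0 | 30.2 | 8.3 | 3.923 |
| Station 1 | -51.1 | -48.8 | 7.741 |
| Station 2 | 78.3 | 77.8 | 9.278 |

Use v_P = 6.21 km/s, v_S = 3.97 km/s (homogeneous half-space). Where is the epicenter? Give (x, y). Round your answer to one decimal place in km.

-9.4 km east, 25.5 km north

Distance from S−P lag: d = Δt · v_P v_S / (v_P − v_S) = Δt · (6.21·3.97)/(6.21−3.97) ≈ 11.0061·Δt.
So d_Station 0 = 43.18, d_Station 1 = 85.20, d_Station 2 = 102.11 km.
Circle about each station: (x − 30.2)² + (y − 8.3)² = 43.18²; (x + 51.1)² + (y + 48.8)² = 85.20²; (x − 78.3)² + (y − 77.8)² = 102.11².
Subtracting the Station 0 equation from the Station 1 and Station 2 equations removes the quadratic terms:
-162.6 x − 114.2 y = -1382.81
96.2 x + 139.0 y = 2640.86
Solving the 2×2 system: x ≈ -9.4, y ≈ 25.5 km.
Check against Station 0 (with the unrounded x, y): √((x − 30.2)²+(y − 8.3)²) = 43.20 ≈ 43.18 km. ✓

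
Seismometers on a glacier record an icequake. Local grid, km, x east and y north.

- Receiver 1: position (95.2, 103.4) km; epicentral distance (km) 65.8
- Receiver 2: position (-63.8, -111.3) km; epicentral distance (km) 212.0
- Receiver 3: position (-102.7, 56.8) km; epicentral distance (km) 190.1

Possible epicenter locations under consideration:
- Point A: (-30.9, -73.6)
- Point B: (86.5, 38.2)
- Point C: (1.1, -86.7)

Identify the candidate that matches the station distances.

Point B

For each candidate, compare |candidate − station| to the reported distance:
Point A: residuals Receiver 1 151.5, Receiver 2 162.0, Receiver 3 41.2 → max 162.0 km
Point B: residuals Receiver 1 0.0, Receiver 2 0.0, Receiver 3 0.0 → max 0.0 km
Point C: residuals Receiver 1 146.3, Receiver 2 142.6, Receiver 3 13.0 → max 146.3 km
Only Point B has all residuals ≈ 0.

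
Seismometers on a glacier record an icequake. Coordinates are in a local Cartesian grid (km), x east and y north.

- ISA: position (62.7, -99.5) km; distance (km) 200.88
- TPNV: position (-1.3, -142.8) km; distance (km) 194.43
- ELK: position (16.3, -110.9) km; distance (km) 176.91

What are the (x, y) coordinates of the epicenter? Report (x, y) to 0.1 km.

-91.2 km east, 29.6 km north

Circle about each station: (x − 62.7)² + (y + 99.5)² = 200.88²; (x + 1.3)² + (y + 142.8)² = 194.43²; (x − 16.3)² + (y + 110.9)² = 176.91².
Subtracting the ISA equation from the TPNV and ELK equations removes the quadratic terms:
-128.0 x − 86.6 y = 9111.74
-92.8 x − 22.8 y = 7788.59
Solving the 2×2 system: x ≈ -91.2, y ≈ 29.6 km.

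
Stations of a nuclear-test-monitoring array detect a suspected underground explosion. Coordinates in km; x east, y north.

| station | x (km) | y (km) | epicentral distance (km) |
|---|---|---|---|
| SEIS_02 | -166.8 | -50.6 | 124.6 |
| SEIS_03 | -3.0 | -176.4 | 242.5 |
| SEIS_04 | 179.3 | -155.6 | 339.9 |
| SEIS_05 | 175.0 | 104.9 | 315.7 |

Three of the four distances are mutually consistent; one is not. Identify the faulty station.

SEIS_05

Solve using three stations at a time. Using SEIS_02, SEIS_03, SEIS_04 (subtract circle equations pairwise → linear system) gives (x, y) ≈ (-92.0, 49.3).
Distances from that point to each station vs reported:
  SEIS_02: calculated 124.8 vs reported 124.6 → residual 0.2 km
  SEIS_03: calculated 242.6 vs reported 242.5 → residual 0.1 km
  SEIS_04: calculated 340.0 vs reported 339.9 → residual 0.1 km
  SEIS_05: calculated 272.7 vs reported 315.7 → residual 43.0 km
SEIS_02, SEIS_03, SEIS_04 are mutually consistent (residuals ≈ 0); SEIS_05 is off by 43.0 km.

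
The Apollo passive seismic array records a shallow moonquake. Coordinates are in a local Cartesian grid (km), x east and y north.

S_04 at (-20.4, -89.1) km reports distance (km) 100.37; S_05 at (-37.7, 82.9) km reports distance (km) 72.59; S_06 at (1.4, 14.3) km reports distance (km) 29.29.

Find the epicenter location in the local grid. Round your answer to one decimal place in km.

Circle about each station: (x + 20.4)² + (y + 89.1)² = 100.37²; (x + 37.7)² + (y − 82.9)² = 72.59²; (x − 1.4)² + (y − 14.3)² = 29.29².
Subtracting pairs of circle equations eliminates x²+y² and gives linear equations (the radical axes):
-34.6 x + 344.0 y = 4743.56
43.6 x + 206.8 y = 1067.71
Solving the 2×2 system: x ≈ -27.7, y ≈ 11.0 km.
Check against S_04 (with the unrounded x, y): √((x + 20.4)²+(y + 89.1)²) = 100.37 ≈ 100.37 km. ✓

(-27.7, 11.0)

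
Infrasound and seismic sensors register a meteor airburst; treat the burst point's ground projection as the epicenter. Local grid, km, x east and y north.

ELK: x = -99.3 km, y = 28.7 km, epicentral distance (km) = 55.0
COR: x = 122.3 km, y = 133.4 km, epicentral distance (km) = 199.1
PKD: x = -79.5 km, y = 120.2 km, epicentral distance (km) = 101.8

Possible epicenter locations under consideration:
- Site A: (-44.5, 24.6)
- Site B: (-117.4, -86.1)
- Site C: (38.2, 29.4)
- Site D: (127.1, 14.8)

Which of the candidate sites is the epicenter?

For each candidate, compare |candidate − station| to the reported distance:
Site A: residuals ELK 0.0, COR 0.0, PKD 0.0 → max 0.0 km
Site B: residuals ELK 61.2, COR 125.9, PKD 108.0 → max 125.9 km
Site C: residuals ELK 82.5, COR 65.4, PKD 46.9 → max 82.5 km
Site D: residuals ELK 171.8, COR 80.4, PKD 130.1 → max 171.8 km
Only Site A has all residuals ≈ 0.

Site A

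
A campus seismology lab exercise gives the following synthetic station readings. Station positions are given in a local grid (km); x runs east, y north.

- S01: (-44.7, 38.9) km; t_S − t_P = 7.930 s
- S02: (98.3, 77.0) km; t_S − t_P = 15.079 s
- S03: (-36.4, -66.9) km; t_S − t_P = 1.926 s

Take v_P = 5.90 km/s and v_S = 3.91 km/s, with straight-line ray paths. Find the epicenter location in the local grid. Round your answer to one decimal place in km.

-21.7 km east, -50.1 km north

Distance from S−P lag: d = Δt · v_P v_S / (v_P − v_S) = Δt · (5.90·3.91)/(5.90−3.91) ≈ 11.5925·Δt.
So d_S01 = 91.93, d_S02 = 174.80, d_S03 = 22.33 km.
Circle about each station: (x + 44.7)² + (y − 38.9)² = 91.93²; (x − 98.3)² + (y − 77.0)² = 174.80²; (x + 36.4)² + (y + 66.9)² = 22.33².
Subtracting pairs of circle equations eliminates x²+y² and gives linear equations (the radical axes):
286.0 x + 76.2 y = -10023.33
16.6 x − 211.6 y = 10241.77
Solving the 2×2 system: x ≈ -21.7, y ≈ -50.1 km.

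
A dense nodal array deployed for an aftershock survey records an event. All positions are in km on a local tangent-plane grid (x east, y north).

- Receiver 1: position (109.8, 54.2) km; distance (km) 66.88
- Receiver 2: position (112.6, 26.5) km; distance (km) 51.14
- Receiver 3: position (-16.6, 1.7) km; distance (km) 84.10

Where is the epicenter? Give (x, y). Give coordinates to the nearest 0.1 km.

(67.5, 2.4)

Circle about each station: (x − 109.8)² + (y − 54.2)² = 66.88²; (x − 112.6)² + (y − 26.5)² = 51.14²; (x + 16.6)² + (y − 1.7)² = 84.10².
Subtracting pairs of circle equations eliminates x²+y² and gives linear equations (the radical axes):
5.6 x − 55.4 y = 244.96
-252.8 x − 105.0 y = -17315.11
Solving the 2×2 system: x ≈ 67.5, y ≈ 2.4 km.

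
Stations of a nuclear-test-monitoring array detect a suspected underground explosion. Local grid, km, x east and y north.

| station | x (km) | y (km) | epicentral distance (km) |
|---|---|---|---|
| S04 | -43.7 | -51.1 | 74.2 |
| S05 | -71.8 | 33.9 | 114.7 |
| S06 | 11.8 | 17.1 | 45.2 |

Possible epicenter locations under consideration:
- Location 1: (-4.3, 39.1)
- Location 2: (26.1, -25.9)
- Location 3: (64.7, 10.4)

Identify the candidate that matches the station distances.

Location 2

For each candidate, compare |candidate − station| to the reported distance:
Location 1: residuals S04 24.2, S05 47.0, S06 17.9 → max 47.0 km
Location 2: residuals S04 0.0, S05 0.0, S06 0.1 → max 0.1 km
Location 3: residuals S04 50.4, S05 23.8, S06 8.1 → max 50.4 km
Only Location 2 has all residuals ≈ 0.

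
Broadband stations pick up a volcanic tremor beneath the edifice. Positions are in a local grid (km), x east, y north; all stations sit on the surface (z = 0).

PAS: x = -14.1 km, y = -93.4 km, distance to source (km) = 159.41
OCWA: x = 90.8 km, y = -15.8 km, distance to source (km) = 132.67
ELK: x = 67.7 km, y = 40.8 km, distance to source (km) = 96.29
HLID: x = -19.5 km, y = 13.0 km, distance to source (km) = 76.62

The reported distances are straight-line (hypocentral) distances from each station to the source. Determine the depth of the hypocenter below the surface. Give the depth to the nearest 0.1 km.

Each station gives a sphere (x−x_i)² + (y−y_i)² + z² = d_i² (stations at z=0).
Subtracting the PAS sphere from OCWA and ELK: z² cancels, leaving linear equations in x and y:
209.8 x + 155.2 y = 7382.13
163.6 x + 268.4 y = 13465.34
Solving: x ≈ -3.508, y ≈ 52.307 km (keep extra digits for the depth step; rounded: -3.5, 52.3).
Then from the PAS sphere: z² = 159.41² − (x + 14.1)² − (y + 93.4)² with x = -3.508, y = 52.307, so z ≈ 63.787 ≈ 63.8 km.

depth ≈ 63.8 km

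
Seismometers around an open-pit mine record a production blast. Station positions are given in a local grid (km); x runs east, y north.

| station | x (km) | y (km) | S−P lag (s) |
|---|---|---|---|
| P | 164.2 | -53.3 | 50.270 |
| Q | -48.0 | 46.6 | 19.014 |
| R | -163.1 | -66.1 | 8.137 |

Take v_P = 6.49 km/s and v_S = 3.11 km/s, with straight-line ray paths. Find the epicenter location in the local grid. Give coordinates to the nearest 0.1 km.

Distance from S−P lag: d = Δt · v_P v_S / (v_P − v_S) = Δt · (6.49·3.11)/(6.49−3.11) ≈ 5.9716·Δt.
So d_P = 300.19, d_Q = 113.54, d_R = 48.59 km.
Circle about each station: (x − 164.2)² + (y + 53.3)² = 300.19²; (x + 48.0)² + (y − 46.6)² = 113.54²; (x + 163.1)² + (y + 66.1)² = 48.59².
Subtracting the P equation from the Q and R equations removes the quadratic terms:
-424.4 x + 199.8 y = 51895.73
-654.6 x − 25.6 y = 88921.34
Solving the 2×2 system: x ≈ -134.8, y ≈ -26.6 km.

(-134.8, -26.6)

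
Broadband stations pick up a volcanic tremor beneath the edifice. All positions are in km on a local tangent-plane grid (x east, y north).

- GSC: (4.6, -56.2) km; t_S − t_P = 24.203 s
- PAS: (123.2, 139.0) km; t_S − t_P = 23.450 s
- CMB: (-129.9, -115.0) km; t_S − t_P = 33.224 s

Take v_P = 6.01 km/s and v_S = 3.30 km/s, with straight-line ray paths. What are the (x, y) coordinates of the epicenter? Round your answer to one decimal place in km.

Distance from S−P lag: d = Δt · v_P v_S / (v_P − v_S) = Δt · (6.01·3.30)/(6.01−3.30) ≈ 7.3185·Δt.
So d_GSC = 177.13, d_PAS = 171.62, d_CMB = 243.15 km.
Circle about each station: (x − 4.6)² + (y + 56.2)² = 177.13²; (x − 123.2)² + (y − 139.0)² = 171.62²; (x + 129.9)² + (y + 115.0)² = 243.15².
Subtracting the GSC equation from the PAS and CMB equations removes the quadratic terms:
237.2 x + 390.4 y = 33241.25
-269.0 x − 117.6 y = -827.48
Solving the 2×2 system: x ≈ -46.5, y ≈ 113.4 km.
Check against GSC (with the unrounded x, y): √((x − 4.6)²+(y + 56.2)²) = 177.13 ≈ 177.13 km. ✓

-46.5 km east, 113.4 km north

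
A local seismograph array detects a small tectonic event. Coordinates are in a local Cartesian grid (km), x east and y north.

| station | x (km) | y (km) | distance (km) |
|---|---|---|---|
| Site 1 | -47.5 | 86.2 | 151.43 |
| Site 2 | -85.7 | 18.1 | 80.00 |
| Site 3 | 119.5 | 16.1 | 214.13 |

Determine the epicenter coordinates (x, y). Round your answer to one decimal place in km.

x ≈ -80.0 km, y ≈ -61.7 km

Circle about each station: (x + 47.5)² + (y − 86.2)² = 151.43²; (x + 85.7)² + (y − 18.1)² = 80.00²; (x − 119.5)² + (y − 16.1)² = 214.13².
Subtracting the Site 1 equation from the Site 2 and Site 3 equations removes the quadratic terms:
-76.4 x − 136.2 y = 14516.45
334.0 x − 140.2 y = -18067.84
Solving the 2×2 system: x ≈ -80.0, y ≈ -61.7 km.
Check against Site 1 (with the unrounded x, y): √((x + 47.5)²+(y − 86.2)²) = 151.44 ≈ 151.43 km. ✓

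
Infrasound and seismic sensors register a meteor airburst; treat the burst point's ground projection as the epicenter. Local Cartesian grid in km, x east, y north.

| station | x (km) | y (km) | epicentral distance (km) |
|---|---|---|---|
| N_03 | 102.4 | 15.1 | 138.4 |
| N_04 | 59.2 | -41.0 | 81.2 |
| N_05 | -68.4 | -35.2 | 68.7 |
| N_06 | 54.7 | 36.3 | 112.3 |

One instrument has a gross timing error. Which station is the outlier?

Solve using three stations at a time. Using N_03, N_04, N_06 (subtract circle equations pairwise → linear system) gives (x, y) ≈ (-21.8, -45.9).
Distances from that point to each station vs reported:
  N_03: calculated 138.4 vs reported 138.4 → residual 0.0 km
  N_04: calculated 81.2 vs reported 81.2 → residual 0.0 km
  N_05: calculated 47.8 vs reported 68.7 → residual 20.9 km
  N_06: calculated 112.3 vs reported 112.3 → residual 0.0 km
N_03, N_04, N_06 are mutually consistent (residuals ≈ 0); N_05 is off by 20.9 km.

N_05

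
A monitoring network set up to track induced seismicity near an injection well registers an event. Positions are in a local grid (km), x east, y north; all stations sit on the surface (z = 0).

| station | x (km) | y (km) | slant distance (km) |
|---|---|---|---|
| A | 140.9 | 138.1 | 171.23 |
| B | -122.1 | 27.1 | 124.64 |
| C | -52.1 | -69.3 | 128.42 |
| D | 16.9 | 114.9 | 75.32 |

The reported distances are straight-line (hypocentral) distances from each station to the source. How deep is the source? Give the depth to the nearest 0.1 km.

z ≈ 24.6 km

Each station gives a sphere (x−x_i)² + (y−y_i)² + z² = d_i² (stations at z=0).
Subtracting the A sphere from B and C: z² cancels, leaving linear equations in x and y:
-526.0 x − 222.0 y = -9497.02
-386.0 x − 414.8 y = -18579.50
Solving: x ≈ -1.398, y ≈ 46.093 km (keep extra digits for the depth step; rounded: -1.4, 46.1).
Then from the A sphere: z² = 171.23² − (x − 140.9)² − (y − 138.1)² with x = -1.398, y = 46.093, so z ≈ 24.611 ≈ 24.6 km.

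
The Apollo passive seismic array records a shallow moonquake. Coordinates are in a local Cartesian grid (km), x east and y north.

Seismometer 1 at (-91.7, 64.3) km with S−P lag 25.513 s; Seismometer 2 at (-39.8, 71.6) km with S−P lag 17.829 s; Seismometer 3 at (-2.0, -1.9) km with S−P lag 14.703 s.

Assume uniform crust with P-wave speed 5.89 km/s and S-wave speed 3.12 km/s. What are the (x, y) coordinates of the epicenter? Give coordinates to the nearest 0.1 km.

77.3 km east, 54.9 km north

Distance from S−P lag: d = Δt · v_P v_S / (v_P − v_S) = Δt · (5.89·3.12)/(5.89−3.12) ≈ 6.6342·Δt.
So d_Seismometer 1 = 169.26, d_Seismometer 2 = 118.28, d_Seismometer 3 = 97.54 km.
Circle about each station: (x + 91.7)² + (y − 64.3)² = 169.26²; (x + 39.8)² + (y − 71.6)² = 118.28²; (x + 2.0)² + (y + 1.9)² = 97.54².
Subtracting the Seismometer 1 equation from the Seismometer 2 and Seismometer 3 equations removes the quadratic terms:
103.8 x + 14.6 y = 8826.01
179.4 x − 132.4 y = 6599.13
Solving the 2×2 system: x ≈ 77.3, y ≈ 54.9 km.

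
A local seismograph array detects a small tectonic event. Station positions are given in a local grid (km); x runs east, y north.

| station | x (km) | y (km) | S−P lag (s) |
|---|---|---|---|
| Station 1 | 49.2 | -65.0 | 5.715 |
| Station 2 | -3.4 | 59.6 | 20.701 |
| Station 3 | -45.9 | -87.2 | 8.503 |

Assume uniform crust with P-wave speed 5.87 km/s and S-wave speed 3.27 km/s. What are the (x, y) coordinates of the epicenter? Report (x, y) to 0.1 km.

(16.7, -91.9)

Distance from S−P lag: d = Δt · v_P v_S / (v_P − v_S) = Δt · (5.87·3.27)/(5.87−3.27) ≈ 7.3827·Δt.
So d_Station 1 = 42.19, d_Station 2 = 152.83, d_Station 3 = 62.77 km.
Circle about each station: (x − 49.2)² + (y + 65.0)² = 42.19²; (x + 3.4)² + (y − 59.6)² = 152.83²; (x + 45.9)² + (y + 87.2)² = 62.77².
Subtracting the Station 1 equation from the Station 2 and Station 3 equations removes the quadratic terms:
-105.2 x + 249.2 y = -24658.93
-190.2 x − 44.4 y = 904.93
Solving the 2×2 system: x ≈ 16.7, y ≈ -91.9 km.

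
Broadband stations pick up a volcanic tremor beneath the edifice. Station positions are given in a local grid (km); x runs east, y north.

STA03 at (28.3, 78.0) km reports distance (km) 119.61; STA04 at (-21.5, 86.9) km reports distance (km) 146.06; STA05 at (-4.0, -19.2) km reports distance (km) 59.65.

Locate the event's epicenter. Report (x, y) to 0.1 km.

Circle about each station: (x − 28.3)² + (y − 78.0)² = 119.61²; (x + 21.5)² + (y − 86.9)² = 146.06²; (x + 4.0)² + (y + 19.2)² = 59.65².
Subtracting the STA03 equation from the STA04 and STA05 equations removes the quadratic terms:
-99.6 x + 17.8 y = -5898.00
-64.6 x − 194.4 y = 4248.18
Solving the 2×2 system: x ≈ 52.2, y ≈ -39.2 km.
Check against STA03 (with the unrounded x, y): √((x − 28.3)²+(y − 78.0)²) = 119.62 ≈ 119.61 km. ✓

x ≈ 52.2 km, y ≈ -39.2 km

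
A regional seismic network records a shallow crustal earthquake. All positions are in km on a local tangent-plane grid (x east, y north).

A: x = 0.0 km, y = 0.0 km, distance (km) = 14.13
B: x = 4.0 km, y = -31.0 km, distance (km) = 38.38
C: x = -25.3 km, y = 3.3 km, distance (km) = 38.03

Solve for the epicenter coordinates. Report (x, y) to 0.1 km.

Circle about each station: x² + y² = 14.13²; (x − 4.0)² + (y + 31.0)² = 38.38²; (x + 25.3)² + (y − 3.3)² = 38.03².
Subtracting the A equation from the B and C equations removes the quadratic terms:
8.0 x − 62.0 y = -296.37
-50.6 x + 6.6 y = -595.64
Solving the 2×2 system: x ≈ 12.6, y ≈ 6.4 km.

x ≈ 12.6 km, y ≈ 6.4 km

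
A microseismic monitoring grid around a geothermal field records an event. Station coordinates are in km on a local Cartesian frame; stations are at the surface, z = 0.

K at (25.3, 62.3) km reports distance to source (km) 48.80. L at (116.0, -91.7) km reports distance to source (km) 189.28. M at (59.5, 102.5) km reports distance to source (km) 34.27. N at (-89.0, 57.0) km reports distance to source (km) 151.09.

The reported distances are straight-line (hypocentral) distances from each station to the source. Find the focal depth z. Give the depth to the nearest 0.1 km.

depth ≈ 29.6 km

Each station gives a sphere (x−x_i)² + (y−y_i)² + z² = d_i² (stations at z=0).
Subtracting the K sphere from L and M: z² cancels, leaving linear equations in x and y:
181.4 x − 308.0 y = -16101.97
68.4 x + 80.4 y = 10732.13
Solving: x ≈ 56.404, y ≈ 85.499 km (keep extra digits for the depth step; rounded: 56.4, 85.5).
Then from the K sphere: z² = 48.80² − (x − 25.3)² − (y − 62.3)² with x = 56.404, y = 85.499, so z ≈ 29.594 ≈ 29.6 km.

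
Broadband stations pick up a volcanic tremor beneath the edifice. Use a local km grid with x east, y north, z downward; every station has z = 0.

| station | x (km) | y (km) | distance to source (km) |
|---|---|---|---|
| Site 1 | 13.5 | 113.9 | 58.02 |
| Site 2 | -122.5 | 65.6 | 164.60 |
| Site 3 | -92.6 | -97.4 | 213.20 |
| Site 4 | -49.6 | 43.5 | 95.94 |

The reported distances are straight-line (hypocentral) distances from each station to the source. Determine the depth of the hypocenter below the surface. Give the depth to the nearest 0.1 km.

depth ≈ 22.1 km

Each station gives a sphere (x−x_i)² + (y−y_i)² + z² = d_i² (stations at z=0).
Subtracting the Site 1 sphere from Site 2 and Site 3: z² cancels, leaving linear equations in x and y:
-272.0 x − 96.6 y = -17572.69
-212.2 x − 422.6 y = -37181.86
Solving: x ≈ 40.598, y ≈ 67.598 km (keep extra digits for the depth step; rounded: 40.6, 67.6).
Then from the Site 1 sphere: z² = 58.02² − (x − 13.5)² − (y − 113.9)² with x = 40.598, y = 67.598, so z ≈ 22.094 ≈ 22.1 km.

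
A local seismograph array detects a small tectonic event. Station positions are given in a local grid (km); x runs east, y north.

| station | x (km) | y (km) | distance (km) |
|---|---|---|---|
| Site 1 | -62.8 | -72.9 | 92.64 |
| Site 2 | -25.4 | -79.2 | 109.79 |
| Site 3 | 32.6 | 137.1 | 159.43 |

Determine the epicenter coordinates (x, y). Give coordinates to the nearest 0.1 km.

Circle about each station: (x + 62.8)² + (y + 72.9)² = 92.64²; (x + 25.4)² + (y + 79.2)² = 109.79²; (x − 32.6)² + (y − 137.1)² = 159.43².
Subtracting pairs of circle equations eliminates x²+y² and gives linear equations (the radical axes):
74.8 x − 12.6 y = -5812.12
190.8 x + 420.0 y = -6234.84
Solving the 2×2 system: x ≈ -74.5, y ≈ 19.0 km.
Check against Site 1 (with the unrounded x, y): √((x + 62.8)²+(y + 72.9)²) = 92.64 ≈ 92.64 km. ✓

x ≈ -74.5 km, y ≈ 19.0 km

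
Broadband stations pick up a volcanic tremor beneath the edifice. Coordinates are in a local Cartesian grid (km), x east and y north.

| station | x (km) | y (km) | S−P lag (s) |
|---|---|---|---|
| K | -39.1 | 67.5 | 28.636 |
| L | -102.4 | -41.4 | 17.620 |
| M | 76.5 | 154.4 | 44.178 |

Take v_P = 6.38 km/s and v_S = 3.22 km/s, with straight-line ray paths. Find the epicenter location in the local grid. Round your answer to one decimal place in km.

(-16.6, -117.3)

Distance from S−P lag: d = Δt · v_P v_S / (v_P − v_S) = Δt · (6.38·3.22)/(6.38−3.22) ≈ 6.5011·Δt.
So d_K = 186.17, d_L = 114.55, d_M = 287.21 km.
Circle about each station: (x + 39.1)² + (y − 67.5)² = 186.17²; (x + 102.4)² + (y + 41.4)² = 114.55²; (x − 76.5)² + (y − 154.4)² = 287.21².
Subtracting pairs of circle equations eliminates x²+y² and gives linear equations (the radical axes):
-126.6 x − 217.8 y = 27652.23
231.2 x + 173.8 y = -24223.77
Solving the 2×2 system: x ≈ -16.6, y ≈ -117.3 km.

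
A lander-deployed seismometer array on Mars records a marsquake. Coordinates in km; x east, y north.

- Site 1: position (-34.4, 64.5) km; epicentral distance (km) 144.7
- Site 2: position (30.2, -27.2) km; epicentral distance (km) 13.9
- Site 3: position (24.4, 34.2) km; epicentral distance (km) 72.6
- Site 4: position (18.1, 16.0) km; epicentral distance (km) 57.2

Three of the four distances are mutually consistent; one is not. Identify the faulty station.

Solve using three stations at a time. Using Site 2, Site 3, Site 4 (subtract circle equations pairwise → linear system) gives (x, y) ≈ (40.8, -36.6).
Distances from that point to each station vs reported:
  Site 1: calculated 126.0 vs reported 144.7 → residual 18.7 km
  Site 2: calculated 14.1 vs reported 13.9 → residual 0.2 km
  Site 3: calculated 72.6 vs reported 72.6 → residual 0.0 km
  Site 4: calculated 57.3 vs reported 57.2 → residual 0.1 km
Site 2, Site 3, Site 4 are mutually consistent (residuals ≈ 0); Site 1 is off by 18.7 km.

Site 1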